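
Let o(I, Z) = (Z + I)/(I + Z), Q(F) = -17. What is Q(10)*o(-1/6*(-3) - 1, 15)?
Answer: -17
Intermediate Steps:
o(I, Z) = 1 (o(I, Z) = (I + Z)/(I + Z) = 1)
Q(10)*o(-1/6*(-3) - 1, 15) = -17*1 = -17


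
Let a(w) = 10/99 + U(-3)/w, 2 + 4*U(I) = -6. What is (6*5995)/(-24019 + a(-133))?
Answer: -94723398/63251329 ≈ -1.4976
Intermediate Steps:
U(I) = -2 (U(I) = -1/2 + (1/4)*(-6) = -1/2 - 3/2 = -2)
a(w) = 10/99 - 2/w
(6*5995)/(-24019 + a(-133)) = (6*5995)/(-24019 + (10/99 - 2/(-133))) = 35970/(-24019 + (10/99 - 2*(-1/133))) = 35970/(-24019 + (10/99 + 2/133)) = 35970/(-24019 + 1528/13167) = 35970/(-316256645/13167) = 35970*(-13167/316256645) = -94723398/63251329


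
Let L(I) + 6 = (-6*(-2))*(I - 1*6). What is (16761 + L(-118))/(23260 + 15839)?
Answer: 5089/13033 ≈ 0.39047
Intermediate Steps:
L(I) = -78 + 12*I (L(I) = -6 + (-6*(-2))*(I - 1*6) = -6 + 12*(I - 6) = -6 + 12*(-6 + I) = -6 + (-72 + 12*I) = -78 + 12*I)
(16761 + L(-118))/(23260 + 15839) = (16761 + (-78 + 12*(-118)))/(23260 + 15839) = (16761 + (-78 - 1416))/39099 = (16761 - 1494)*(1/39099) = 15267*(1/39099) = 5089/13033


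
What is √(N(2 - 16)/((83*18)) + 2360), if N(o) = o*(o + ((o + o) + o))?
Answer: 4*√9147181/249 ≈ 48.585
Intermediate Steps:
N(o) = 4*o² (N(o) = o*(o + (2*o + o)) = o*(o + 3*o) = o*(4*o) = 4*o²)
√(N(2 - 16)/((83*18)) + 2360) = √((4*(2 - 16)²)/((83*18)) + 2360) = √((4*(-14)²)/1494 + 2360) = √((4*196)*(1/1494) + 2360) = √(784*(1/1494) + 2360) = √(392/747 + 2360) = √(1763312/747) = 4*√9147181/249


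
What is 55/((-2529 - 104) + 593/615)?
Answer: -33825/1618702 ≈ -0.020896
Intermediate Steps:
55/((-2529 - 104) + 593/615) = 55/(-2633 + 593*(1/615)) = 55/(-2633 + 593/615) = 55/(-1618702/615) = 55*(-615/1618702) = -33825/1618702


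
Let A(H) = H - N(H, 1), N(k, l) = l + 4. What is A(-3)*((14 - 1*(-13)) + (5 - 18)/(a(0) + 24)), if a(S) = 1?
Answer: -5296/25 ≈ -211.84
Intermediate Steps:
N(k, l) = 4 + l
A(H) = -5 + H (A(H) = H - (4 + 1) = H - 1*5 = H - 5 = -5 + H)
A(-3)*((14 - 1*(-13)) + (5 - 18)/(a(0) + 24)) = (-5 - 3)*((14 - 1*(-13)) + (5 - 18)/(1 + 24)) = -8*((14 + 13) - 13/25) = -8*(27 - 13*1/25) = -8*(27 - 13/25) = -8*662/25 = -5296/25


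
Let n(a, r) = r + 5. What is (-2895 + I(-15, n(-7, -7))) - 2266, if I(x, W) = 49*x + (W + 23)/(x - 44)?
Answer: -347885/59 ≈ -5896.4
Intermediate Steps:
n(a, r) = 5 + r
I(x, W) = 49*x + (23 + W)/(-44 + x)
(-2895 + I(-15, n(-7, -7))) - 2266 = (-2895 + (23 + (5 - 7) - 2156*(-15) + 49*(-15)²)/(-44 - 15)) - 2266 = (-2895 + (23 - 2 + 32340 + 49*225)/(-59)) - 2266 = (-2895 - (23 - 2 + 32340 + 11025)/59) - 2266 = (-2895 - 1/59*43386) - 2266 = (-2895 - 43386/59) - 2266 = -214191/59 - 2266 = -347885/59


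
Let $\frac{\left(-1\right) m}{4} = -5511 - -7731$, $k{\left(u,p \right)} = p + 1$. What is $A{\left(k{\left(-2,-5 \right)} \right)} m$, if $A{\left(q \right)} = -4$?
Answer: $35520$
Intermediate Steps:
$k{\left(u,p \right)} = 1 + p$
$m = -8880$ ($m = - 4 \left(-5511 - -7731\right) = - 4 \left(-5511 + 7731\right) = \left(-4\right) 2220 = -8880$)
$A{\left(k{\left(-2,-5 \right)} \right)} m = \left(-4\right) \left(-8880\right) = 35520$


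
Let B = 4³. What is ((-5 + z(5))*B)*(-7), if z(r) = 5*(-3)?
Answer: 8960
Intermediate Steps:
z(r) = -15
B = 64
((-5 + z(5))*B)*(-7) = ((-5 - 15)*64)*(-7) = -20*64*(-7) = -1280*(-7) = 8960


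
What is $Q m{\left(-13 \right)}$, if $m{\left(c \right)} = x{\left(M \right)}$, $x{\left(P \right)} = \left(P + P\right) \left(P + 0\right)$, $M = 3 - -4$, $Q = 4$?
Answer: $392$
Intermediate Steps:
$M = 7$ ($M = 3 + 4 = 7$)
$x{\left(P \right)} = 2 P^{2}$ ($x{\left(P \right)} = 2 P P = 2 P^{2}$)
$m{\left(c \right)} = 98$ ($m{\left(c \right)} = 2 \cdot 7^{2} = 2 \cdot 49 = 98$)
$Q m{\left(-13 \right)} = 4 \cdot 98 = 392$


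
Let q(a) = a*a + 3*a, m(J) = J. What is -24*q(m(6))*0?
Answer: 0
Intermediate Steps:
q(a) = a² + 3*a
-24*q(m(6))*0 = -24*6*(3 + 6)*0 = -24*6*9*0 = -1296*0 = -24*0 = 0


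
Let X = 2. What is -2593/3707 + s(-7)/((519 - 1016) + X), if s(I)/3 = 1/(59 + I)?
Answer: -2022877/2891460 ≈ -0.69960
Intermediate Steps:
s(I) = 3/(59 + I)
-2593/3707 + s(-7)/((519 - 1016) + X) = -2593/3707 + (3/(59 - 7))/((519 - 1016) + 2) = -2593*1/3707 + (3/52)/(-497 + 2) = -2593/3707 + (3*(1/52))/(-495) = -2593/3707 + (3/52)*(-1/495) = -2593/3707 - 1/8580 = -2022877/2891460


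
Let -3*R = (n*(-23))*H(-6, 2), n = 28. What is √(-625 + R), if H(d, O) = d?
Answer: I*√1913 ≈ 43.738*I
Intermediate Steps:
R = -1288 (R = -28*(-23)*(-6)/3 = -(-644)*(-6)/3 = -⅓*3864 = -1288)
√(-625 + R) = √(-625 - 1288) = √(-1913) = I*√1913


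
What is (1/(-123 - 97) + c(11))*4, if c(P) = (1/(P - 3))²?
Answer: 39/880 ≈ 0.044318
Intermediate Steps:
c(P) = (-3 + P)⁻² (c(P) = (1/(-3 + P))² = (-3 + P)⁻²)
(1/(-123 - 97) + c(11))*4 = (1/(-123 - 97) + (-3 + 11)⁻²)*4 = (1/(-220) + 8⁻²)*4 = (-1/220 + 1/64)*4 = (39/3520)*4 = 39/880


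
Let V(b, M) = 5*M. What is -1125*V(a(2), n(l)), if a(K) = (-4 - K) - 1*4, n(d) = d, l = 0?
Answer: 0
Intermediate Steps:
a(K) = -8 - K (a(K) = (-4 - K) - 4 = -8 - K)
-1125*V(a(2), n(l)) = -5625*0 = -1125*0 = 0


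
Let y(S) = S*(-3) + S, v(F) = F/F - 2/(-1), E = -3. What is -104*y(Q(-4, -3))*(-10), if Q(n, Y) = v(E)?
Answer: -6240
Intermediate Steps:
v(F) = 3 (v(F) = 1 - 2*(-1) = 1 + 2 = 3)
Q(n, Y) = 3
y(S) = -2*S (y(S) = -3*S + S = -2*S)
-104*y(Q(-4, -3))*(-10) = -(-208)*3*(-10) = -104*(-6)*(-10) = 624*(-10) = -6240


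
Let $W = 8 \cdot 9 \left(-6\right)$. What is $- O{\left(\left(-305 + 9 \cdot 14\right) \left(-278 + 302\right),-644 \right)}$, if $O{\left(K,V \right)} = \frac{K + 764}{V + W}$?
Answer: $- \frac{883}{269} \approx -3.2825$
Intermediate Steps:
$W = -432$ ($W = 72 \left(-6\right) = -432$)
$O{\left(K,V \right)} = \frac{764 + K}{-432 + V}$ ($O{\left(K,V \right)} = \frac{K + 764}{V - 432} = \frac{764 + K}{-432 + V}$)
$- O{\left(\left(-305 + 9 \cdot 14\right) \left(-278 + 302\right),-644 \right)} = - \frac{764 + \left(-305 + 9 \cdot 14\right) \left(-278 + 302\right)}{-432 - 644} = - \frac{764 + \left(-305 + 126\right) 24}{-1076} = - \frac{\left(-1\right) \left(764 - 4296\right)}{1076} = - \frac{\left(-1\right) \left(-3532\right)}{1076} = \left(-1\right) \frac{883}{269} = - \frac{883}{269}$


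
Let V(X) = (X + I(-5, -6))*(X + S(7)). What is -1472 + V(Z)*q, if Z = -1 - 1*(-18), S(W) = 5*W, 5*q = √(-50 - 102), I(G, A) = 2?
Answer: -1472 + 1976*I*√38/5 ≈ -1472.0 + 2436.2*I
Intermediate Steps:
q = 2*I*√38/5 (q = √(-50 - 102)/5 = √(-152)/5 = (2*I*√38)/5 = 2*I*√38/5 ≈ 2.4658*I)
Z = 17 (Z = -1 + 18 = 17)
V(X) = (2 + X)*(35 + X) (V(X) = (X + 2)*(X + 5*7) = (2 + X)*(X + 35) = (2 + X)*(35 + X))
-1472 + V(Z)*q = -1472 + (70 + 17² + 37*17)*(2*I*√38/5) = -1472 + (70 + 289 + 629)*(2*I*√38/5) = -1472 + 988*(2*I*√38/5) = -1472 + 1976*I*√38/5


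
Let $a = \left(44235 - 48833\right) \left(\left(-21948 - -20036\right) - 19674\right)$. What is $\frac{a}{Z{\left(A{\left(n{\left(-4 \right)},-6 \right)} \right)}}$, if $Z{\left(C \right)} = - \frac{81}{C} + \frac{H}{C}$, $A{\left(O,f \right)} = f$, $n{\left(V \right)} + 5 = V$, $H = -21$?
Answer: $\frac{99252428}{17} \approx 5.8384 \cdot 10^{6}$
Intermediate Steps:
$n{\left(V \right)} = -5 + V$
$Z{\left(C \right)} = - \frac{102}{C}$ ($Z{\left(C \right)} = - \frac{81}{C} - \frac{21}{C} = - \frac{102}{C}$)
$a = 99252428$ ($a = - 4598 \left(\left(-21948 + 20036\right) - 19674\right) = - 4598 \left(-1912 - 19674\right) = \left(-4598\right) \left(-21586\right) = 99252428$)
$\frac{a}{Z{\left(A{\left(n{\left(-4 \right)},-6 \right)} \right)}} = \frac{99252428}{\left(-102\right) \frac{1}{-6}} = \frac{99252428}{\left(-102\right) \left(- \frac{1}{6}\right)} = \frac{99252428}{17}$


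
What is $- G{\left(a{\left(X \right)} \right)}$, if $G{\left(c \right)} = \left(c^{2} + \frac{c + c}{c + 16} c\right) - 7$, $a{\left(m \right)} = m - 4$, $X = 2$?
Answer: $\frac{17}{7} \approx 2.4286$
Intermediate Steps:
$a{\left(m \right)} = -4 + m$
$G{\left(c \right)} = -7 + c^{2} + \frac{2 c^{2}}{16 + c}$ ($G{\left(c \right)} = \left(c^{2} + \frac{2 c}{16 + c} c\right) - 7 = \left(c^{2} + \frac{2 c^{2}}{16 + c}\right) - 7 = -7 + c^{2} + \frac{2 c^{2}}{16 + c}$)
$- G{\left(a{\left(X \right)} \right)} = - \frac{-112 + \left(-4 + 2\right)^{3} - 7 \left(-4 + 2\right) + 18 \left(-4 + 2\right)^{2}}{16 + \left(-4 + 2\right)} = - \frac{-112 + \left(-2\right)^{3} - -14 + 18 \left(-2\right)^{2}}{16 - 2} = - \frac{-112 - 8 + 14 + 18 \cdot 4}{14} = - \frac{-112 - 8 + 14 + 72}{14} = - \frac{-34}{14} = \left(-1\right) \left(- \frac{17}{7}\right) = \frac{17}{7}$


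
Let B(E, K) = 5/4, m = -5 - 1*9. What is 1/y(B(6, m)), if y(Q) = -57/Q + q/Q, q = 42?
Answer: -1/12 ≈ -0.083333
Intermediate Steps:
m = -14 (m = -5 - 9 = -14)
B(E, K) = 5/4 (B(E, K) = 5*(1/4) = 5/4)
y(Q) = -15/Q (y(Q) = -57/Q + 42/Q = -15/Q)
1/y(B(6, m)) = 1/(-15/5/4) = 1/(-15*4/5) = 1/(-12) = -1/12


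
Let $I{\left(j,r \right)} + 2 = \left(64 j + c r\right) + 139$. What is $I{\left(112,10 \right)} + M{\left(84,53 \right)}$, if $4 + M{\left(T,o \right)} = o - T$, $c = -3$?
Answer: $7240$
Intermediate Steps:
$I{\left(j,r \right)} = 137 - 3 r + 64 j$ ($I{\left(j,r \right)} = -2 + \left(\left(64 j - 3 r\right) + 139\right) = -2 + \left(\left(- 3 r + 64 j\right) + 139\right) = -2 + \left(139 - 3 r + 64 j\right) = 137 - 3 r + 64 j$)
$M{\left(T,o \right)} = -4 + o - T$ ($M{\left(T,o \right)} = -4 - \left(T - o\right) = -4 + o - T$)
$I{\left(112,10 \right)} + M{\left(84,53 \right)} = \left(137 - 30 + 64 \cdot 112\right) - 35 = \left(137 - 30 + 7168\right) - 35 = 7275 - 35 = 7240$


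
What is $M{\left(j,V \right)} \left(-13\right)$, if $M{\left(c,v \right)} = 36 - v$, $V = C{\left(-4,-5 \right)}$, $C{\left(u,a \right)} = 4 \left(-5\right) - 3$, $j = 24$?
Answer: $-767$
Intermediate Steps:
$C{\left(u,a \right)} = -23$ ($C{\left(u,a \right)} = -20 - 3 = -23$)
$V = -23$
$M{\left(j,V \right)} \left(-13\right) = \left(36 - -23\right) \left(-13\right) = \left(36 + 23\right) \left(-13\right) = 59 \left(-13\right) = -767$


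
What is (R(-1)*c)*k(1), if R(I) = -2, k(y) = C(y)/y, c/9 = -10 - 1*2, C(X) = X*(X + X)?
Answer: 432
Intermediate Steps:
C(X) = 2*X**2 (C(X) = X*(2*X) = 2*X**2)
c = -108 (c = 9*(-10 - 1*2) = 9*(-10 - 2) = 9*(-12) = -108)
k(y) = 2*y (k(y) = (2*y**2)/y = 2*y)
(R(-1)*c)*k(1) = (-2*(-108))*(2*1) = 216*2 = 432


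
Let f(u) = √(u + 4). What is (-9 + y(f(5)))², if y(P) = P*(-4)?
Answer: 441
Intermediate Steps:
f(u) = √(4 + u)
y(P) = -4*P
(-9 + y(f(5)))² = (-9 - 4*√(4 + 5))² = (-9 - 4*√9)² = (-9 - 4*3)² = (-9 - 12)² = (-21)² = 441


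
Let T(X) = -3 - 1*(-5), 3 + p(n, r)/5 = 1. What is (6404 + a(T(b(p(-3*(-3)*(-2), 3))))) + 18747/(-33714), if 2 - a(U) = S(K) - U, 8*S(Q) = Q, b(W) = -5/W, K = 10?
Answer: 47995205/7492 ≈ 6406.2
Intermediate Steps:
p(n, r) = -10 (p(n, r) = -15 + 5*1 = -15 + 5 = -10)
S(Q) = Q/8
T(X) = 2 (T(X) = -3 + 5 = 2)
a(U) = ¾ + U (a(U) = 2 - ((⅛)*10 - U) = 2 - (5/4 - U) = 2 + (-5/4 + U) = ¾ + U)
(6404 + a(T(b(p(-3*(-3)*(-2), 3))))) + 18747/(-33714) = (6404 + (¾ + 2)) + 18747/(-33714) = (6404 + 11/4) + 18747*(-1/33714) = 25627/4 - 2083/3746 = 47995205/7492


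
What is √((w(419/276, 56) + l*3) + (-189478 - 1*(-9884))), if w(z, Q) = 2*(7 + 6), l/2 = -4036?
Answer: 2*I*√50946 ≈ 451.42*I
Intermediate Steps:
l = -8072 (l = 2*(-4036) = -8072)
w(z, Q) = 26 (w(z, Q) = 2*13 = 26)
√((w(419/276, 56) + l*3) + (-189478 - 1*(-9884))) = √((26 - 8072*3) + (-189478 - 1*(-9884))) = √((26 - 24216) + (-189478 + 9884)) = √(-24190 - 179594) = √(-203784) = 2*I*√50946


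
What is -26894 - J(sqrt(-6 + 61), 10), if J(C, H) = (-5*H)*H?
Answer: -26394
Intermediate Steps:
J(C, H) = -5*H**2
-26894 - J(sqrt(-6 + 61), 10) = -26894 - (-5)*10**2 = -26894 - (-5)*100 = -26894 - 1*(-500) = -26894 + 500 = -26394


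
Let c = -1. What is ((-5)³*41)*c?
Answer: 5125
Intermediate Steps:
((-5)³*41)*c = ((-5)³*41)*(-1) = -125*41*(-1) = -5125*(-1) = 5125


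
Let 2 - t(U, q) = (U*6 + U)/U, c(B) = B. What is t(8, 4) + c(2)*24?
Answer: 43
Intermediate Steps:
t(U, q) = -5 (t(U, q) = 2 - (U*6 + U)/U = 2 - (6*U + U)/U = 2 - 7*U/U = 2 - 1*7 = 2 - 7 = -5)
t(8, 4) + c(2)*24 = -5 + 2*24 = -5 + 48 = 43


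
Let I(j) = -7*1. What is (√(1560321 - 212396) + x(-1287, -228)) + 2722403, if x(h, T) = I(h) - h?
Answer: 2723683 + 5*√53917 ≈ 2.7248e+6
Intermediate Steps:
I(j) = -7
x(h, T) = -7 - h
(√(1560321 - 212396) + x(-1287, -228)) + 2722403 = (√(1560321 - 212396) + (-7 - 1*(-1287))) + 2722403 = (√1347925 + (-7 + 1287)) + 2722403 = (5*√53917 + 1280) + 2722403 = (1280 + 5*√53917) + 2722403 = 2723683 + 5*√53917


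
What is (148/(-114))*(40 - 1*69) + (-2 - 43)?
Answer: -419/57 ≈ -7.3509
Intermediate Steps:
(148/(-114))*(40 - 1*69) + (-2 - 43) = (148*(-1/114))*(40 - 69) - 45 = -74/57*(-29) - 45 = 2146/57 - 45 = -419/57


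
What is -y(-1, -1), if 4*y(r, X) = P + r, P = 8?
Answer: -7/4 ≈ -1.7500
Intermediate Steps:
y(r, X) = 2 + r/4 (y(r, X) = (8 + r)/4 = 2 + r/4)
-y(-1, -1) = -(2 + (¼)*(-1)) = -(2 - ¼) = -1*7/4 = -7/4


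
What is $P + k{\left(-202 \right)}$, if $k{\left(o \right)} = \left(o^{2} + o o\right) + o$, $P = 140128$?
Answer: $221534$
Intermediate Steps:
$k{\left(o \right)} = o + 2 o^{2}$ ($k{\left(o \right)} = \left(o^{2} + o^{2}\right) + o = 2 o^{2} + o = o + 2 o^{2}$)
$P + k{\left(-202 \right)} = 140128 - 202 \left(1 + 2 \left(-202\right)\right) = 140128 - 202 \left(1 - 404\right) = 140128 - -81406 = 140128 + 81406 = 221534$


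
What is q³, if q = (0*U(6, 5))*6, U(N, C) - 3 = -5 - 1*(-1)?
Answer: 0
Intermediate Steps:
U(N, C) = -1 (U(N, C) = 3 + (-5 - 1*(-1)) = 3 + (-5 + 1) = 3 - 4 = -1)
q = 0 (q = (0*(-1))*6 = 0*6 = 0)
q³ = 0³ = 0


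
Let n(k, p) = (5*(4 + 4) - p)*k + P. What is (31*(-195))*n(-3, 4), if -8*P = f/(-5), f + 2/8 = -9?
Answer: 20936253/32 ≈ 6.5426e+5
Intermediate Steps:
f = -37/4 (f = -¼ - 9 = -37/4 ≈ -9.2500)
P = -37/160 (P = -(-37)/(32*(-5)) = -(-37)*(-1)/(32*5) = -⅛*37/20 = -37/160 ≈ -0.23125)
n(k, p) = -37/160 + k*(40 - p) (n(k, p) = (5*(4 + 4) - p)*k - 37/160 = (5*8 - p)*k - 37/160 = (40 - p)*k - 37/160 = k*(40 - p) - 37/160 = -37/160 + k*(40 - p))
(31*(-195))*n(-3, 4) = (31*(-195))*(-37/160 + 40*(-3) - 1*(-3)*4) = -6045*(-37/160 - 120 + 12) = -6045*(-17317/160) = 20936253/32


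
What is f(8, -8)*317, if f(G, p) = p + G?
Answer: 0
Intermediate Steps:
f(G, p) = G + p
f(8, -8)*317 = (8 - 8)*317 = 0*317 = 0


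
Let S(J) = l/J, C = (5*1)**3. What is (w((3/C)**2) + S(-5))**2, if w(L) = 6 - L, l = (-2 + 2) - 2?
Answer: 9998200081/244140625 ≈ 40.953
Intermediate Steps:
l = -2 (l = 0 - 2 = -2)
C = 125 (C = 5**3 = 125)
S(J) = -2/J
(w((3/C)**2) + S(-5))**2 = ((6 - (3/125)**2) - 2/(-5))**2 = ((6 - (3*(1/125))**2) - 2*(-1/5))**2 = ((6 - (3/125)**2) + 2/5)**2 = ((6 - 1*9/15625) + 2/5)**2 = ((6 - 9/15625) + 2/5)**2 = (93741/15625 + 2/5)**2 = (99991/15625)**2 = 9998200081/244140625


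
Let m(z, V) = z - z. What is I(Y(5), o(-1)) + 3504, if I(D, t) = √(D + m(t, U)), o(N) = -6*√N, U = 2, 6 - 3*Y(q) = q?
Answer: 3504 + √3/3 ≈ 3504.6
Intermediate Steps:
Y(q) = 2 - q/3
m(z, V) = 0
I(D, t) = √D (I(D, t) = √(D + 0) = √D)
I(Y(5), o(-1)) + 3504 = √(2 - ⅓*5) + 3504 = √(2 - 5/3) + 3504 = √(⅓) + 3504 = √3/3 + 3504 = 3504 + √3/3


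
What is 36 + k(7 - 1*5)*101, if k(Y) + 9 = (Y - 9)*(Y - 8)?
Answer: 3369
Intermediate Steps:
k(Y) = -9 + (-9 + Y)*(-8 + Y) (k(Y) = -9 + (Y - 9)*(Y - 8) = -9 + (-9 + Y)*(-8 + Y))
36 + k(7 - 1*5)*101 = 36 + (63 + (7 - 1*5)² - 17*(7 - 1*5))*101 = 36 + (63 + (7 - 5)² - 17*(7 - 5))*101 = 36 + (63 + 2² - 17*2)*101 = 36 + (63 + 4 - 34)*101 = 36 + 33*101 = 36 + 3333 = 3369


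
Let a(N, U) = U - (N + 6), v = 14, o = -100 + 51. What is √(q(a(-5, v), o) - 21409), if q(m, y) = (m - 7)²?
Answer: I*√21373 ≈ 146.2*I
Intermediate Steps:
o = -49
a(N, U) = -6 + U - N (a(N, U) = U - (6 + N) = U + (-6 - N) = -6 + U - N)
q(m, y) = (-7 + m)²
√(q(a(-5, v), o) - 21409) = √((-7 + (-6 + 14 - 1*(-5)))² - 21409) = √((-7 + (-6 + 14 + 5))² - 21409) = √((-7 + 13)² - 21409) = √(6² - 21409) = √(36 - 21409) = √(-21373) = I*√21373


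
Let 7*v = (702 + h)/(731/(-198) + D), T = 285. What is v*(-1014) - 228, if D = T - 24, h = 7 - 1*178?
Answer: -14455488/27433 ≈ -526.94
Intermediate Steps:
h = -171 (h = 7 - 178 = -171)
D = 261 (D = 285 - 24 = 261)
v = 105138/356629 (v = ((702 - 171)/(731/(-198) + 261))/7 = (531/(731*(-1/198) + 261))/7 = (531/(-731/198 + 261))/7 = (531/(50947/198))/7 = (531*(198/50947))/7 = (1/7)*(105138/50947) = 105138/356629 ≈ 0.29481)
v*(-1014) - 228 = (105138/356629)*(-1014) - 228 = -8200764/27433 - 228 = -14455488/27433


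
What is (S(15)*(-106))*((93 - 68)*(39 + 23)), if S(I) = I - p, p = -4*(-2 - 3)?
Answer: 821500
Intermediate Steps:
p = 20 (p = -4*(-5) = 20)
S(I) = -20 + I (S(I) = I - 1*20 = I - 20 = -20 + I)
(S(15)*(-106))*((93 - 68)*(39 + 23)) = ((-20 + 15)*(-106))*((93 - 68)*(39 + 23)) = (-5*(-106))*(25*62) = 530*1550 = 821500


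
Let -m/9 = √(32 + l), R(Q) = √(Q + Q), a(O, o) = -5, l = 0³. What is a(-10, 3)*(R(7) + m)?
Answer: -5*√14 + 180*√2 ≈ 235.85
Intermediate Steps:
l = 0
R(Q) = √2*√Q (R(Q) = √(2*Q) = √2*√Q)
m = -36*√2 (m = -9*√(32 + 0) = -36*√2 ≈ -50.912)
a(-10, 3)*(R(7) + m) = -5*(√2*√7 - 36*√2) = -5*(√14 - 36*√2) = -5*√14 + 180*√2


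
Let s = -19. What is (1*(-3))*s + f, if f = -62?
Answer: -5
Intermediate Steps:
(1*(-3))*s + f = (1*(-3))*(-19) - 62 = -3*(-19) - 62 = 57 - 62 = -5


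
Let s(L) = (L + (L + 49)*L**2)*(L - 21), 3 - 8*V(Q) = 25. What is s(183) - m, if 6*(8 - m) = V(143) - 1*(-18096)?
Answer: 30208397509/24 ≈ 1.2587e+9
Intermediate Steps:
V(Q) = -11/4 (V(Q) = 3/8 - 1/8*25 = 3/8 - 25/8 = -11/4)
s(L) = (-21 + L)*(L + L**2*(49 + L)) (s(L) = (L + (49 + L)*L**2)*(-21 + L) = (L + L**2*(49 + L))*(-21 + L) = (-21 + L)*(L + L**2*(49 + L)))
m = -72181/24 (m = 8 - (-11/4 - 1*(-18096))/6 = 8 - (-11/4 + 18096)/6 = 8 - 1/6*72373/4 = 8 - 72373/24 = -72181/24 ≈ -3007.5)
s(183) - m = 183*(-21 + 183**3 - 1028*183 + 28*183**2) - 1*(-72181/24) = 183*(-21 + 6128487 - 188124 + 28*33489) + 72181/24 = 183*(-21 + 6128487 - 188124 + 937692) + 72181/24 = 183*6878034 + 72181/24 = 1258680222 + 72181/24 = 30208397509/24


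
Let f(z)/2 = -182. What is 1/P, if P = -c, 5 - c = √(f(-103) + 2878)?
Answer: 5/2489 + √2514/2489 ≈ 0.022153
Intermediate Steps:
f(z) = -364 (f(z) = 2*(-182) = -364)
c = 5 - √2514 (c = 5 - √(-364 + 2878) = 5 - √2514 ≈ -45.140)
P = -5 + √2514 (P = -(5 - √2514) = -5 + √2514 ≈ 45.140)
1/P = 1/(-5 + √2514)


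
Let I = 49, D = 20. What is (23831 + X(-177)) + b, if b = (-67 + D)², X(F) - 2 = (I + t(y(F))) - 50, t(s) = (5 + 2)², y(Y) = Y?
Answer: 26090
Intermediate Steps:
t(s) = 49 (t(s) = 7² = 49)
X(F) = 50 (X(F) = 2 + ((49 + 49) - 50) = 2 + (98 - 50) = 2 + 48 = 50)
b = 2209 (b = (-67 + 20)² = (-47)² = 2209)
(23831 + X(-177)) + b = (23831 + 50) + 2209 = 23881 + 2209 = 26090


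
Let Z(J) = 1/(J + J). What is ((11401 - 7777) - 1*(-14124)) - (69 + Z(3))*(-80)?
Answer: 69844/3 ≈ 23281.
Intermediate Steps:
Z(J) = 1/(2*J)
((11401 - 7777) - 1*(-14124)) - (69 + Z(3))*(-80) = ((11401 - 7777) - 1*(-14124)) - (69 + (½)/3)*(-80) = (3624 + 14124) - (69 + (½)*(⅓))*(-80) = 17748 - (69 + ⅙)*(-80) = 17748 - 415*(-80)/6 = 17748 - 1*(-16600/3) = 17748 + 16600/3 = 69844/3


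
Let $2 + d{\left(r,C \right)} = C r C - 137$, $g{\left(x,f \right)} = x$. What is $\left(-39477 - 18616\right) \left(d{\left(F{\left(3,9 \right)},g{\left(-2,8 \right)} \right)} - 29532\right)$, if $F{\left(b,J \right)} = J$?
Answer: $1721586055$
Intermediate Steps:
$d{\left(r,C \right)} = -139 + r C^{2}$ ($d{\left(r,C \right)} = -2 + \left(C r C - 137\right) = -2 + \left(r C^{2} - 137\right) = -2 + \left(-137 + r C^{2}\right) = -139 + r C^{2}$)
$\left(-39477 - 18616\right) \left(d{\left(F{\left(3,9 \right)},g{\left(-2,8 \right)} \right)} - 29532\right) = \left(-39477 - 18616\right) \left(\left(-139 + 9 \left(-2\right)^{2}\right) - 29532\right) = - 58093 \left(\left(-139 + 9 \cdot 4\right) - 29532\right) = - 58093 \left(\left(-139 + 36\right) - 29532\right) = - 58093 \left(-103 - 29532\right) = \left(-58093\right) \left(-29635\right) = 1721586055$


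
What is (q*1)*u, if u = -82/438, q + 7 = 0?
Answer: 287/219 ≈ 1.3105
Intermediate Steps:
q = -7 (q = -7 + 0 = -7)
u = -41/219 (u = -82*1/438 = -41/219 ≈ -0.18721)
(q*1)*u = -7*1*(-41/219) = -7*(-41/219) = 287/219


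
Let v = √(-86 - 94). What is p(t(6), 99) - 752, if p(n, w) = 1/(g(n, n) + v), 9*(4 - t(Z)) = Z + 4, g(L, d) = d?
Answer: (-40608*√5 + 19543*I)/(2*(-13*I + 27*√5)) ≈ -751.98 - 0.071233*I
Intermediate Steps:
v = 6*I*√5 (v = √(-180) = 6*I*√5 ≈ 13.416*I)
t(Z) = 32/9 - Z/9 (t(Z) = 4 - (Z + 4)/9 = 4 - (4 + Z)/9 = 4 + (-4/9 - Z/9) = 32/9 - Z/9)
p(n, w) = 1/(n + 6*I*√5)
p(t(6), 99) - 752 = 1/((32/9 - ⅑*6) + 6*I*√5) - 752 = 1/((32/9 - ⅔) + 6*I*√5) - 752 = 1/(26/9 + 6*I*√5) - 752 = -752 + 1/(26/9 + 6*I*√5)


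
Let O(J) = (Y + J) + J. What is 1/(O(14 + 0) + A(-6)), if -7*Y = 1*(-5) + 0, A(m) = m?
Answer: 7/159 ≈ 0.044025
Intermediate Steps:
Y = 5/7 (Y = -(1*(-5) + 0)/7 = -(-5 + 0)/7 = -1/7*(-5) = 5/7 ≈ 0.71429)
O(J) = 5/7 + 2*J (O(J) = (5/7 + J) + J = 5/7 + 2*J)
1/(O(14 + 0) + A(-6)) = 1/((5/7 + 2*(14 + 0)) - 6) = 1/((5/7 + 2*14) - 6) = 1/((5/7 + 28) - 6) = 1/(201/7 - 6) = 1/(159/7) = 7/159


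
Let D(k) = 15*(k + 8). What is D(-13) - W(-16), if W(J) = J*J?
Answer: -331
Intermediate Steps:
D(k) = 120 + 15*k (D(k) = 15*(8 + k) = 120 + 15*k)
W(J) = J**2
D(-13) - W(-16) = (120 + 15*(-13)) - 1*(-16)**2 = (120 - 195) - 1*256 = -75 - 256 = -331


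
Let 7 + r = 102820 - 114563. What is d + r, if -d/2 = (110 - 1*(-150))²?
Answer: -146950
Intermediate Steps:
d = -135200 (d = -2*(110 - 1*(-150))² = -2*(110 + 150)² = -2*260² = -2*67600 = -135200)
r = -11750 (r = -7 + (102820 - 114563) = -7 - 11743 = -11750)
d + r = -135200 - 11750 = -146950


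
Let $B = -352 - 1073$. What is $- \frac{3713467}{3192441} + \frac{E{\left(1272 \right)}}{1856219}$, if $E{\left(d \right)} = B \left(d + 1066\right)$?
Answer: $- \frac{17529104058923}{5925869640579} \approx -2.9581$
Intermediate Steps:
$B = -1425$
$E{\left(d \right)} = -1519050 - 1425 d$ ($E{\left(d \right)} = - 1425 \left(d + 1066\right) = - 1425 \left(1066 + d\right) = -1519050 - 1425 d$)
$- \frac{3713467}{3192441} + \frac{E{\left(1272 \right)}}{1856219} = - \frac{3713467}{3192441} + \frac{-1519050 - 1812600}{1856219} = \left(-3713467\right) \frac{1}{3192441} + \left(-1519050 - 1812600\right) \frac{1}{1856219} = - \frac{3713467}{3192441} - \frac{3331650}{1856219} = - \frac{17529104058923}{5925869640579}$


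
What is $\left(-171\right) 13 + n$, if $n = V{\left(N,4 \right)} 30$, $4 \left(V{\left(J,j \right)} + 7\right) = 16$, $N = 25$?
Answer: $-2313$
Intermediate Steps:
$V{\left(J,j \right)} = -3$ ($V{\left(J,j \right)} = -7 + \frac{1}{4} \cdot 16 = -7 + 4 = -3$)
$n = -90$ ($n = \left(-3\right) 30 = -90$)
$\left(-171\right) 13 + n = \left(-171\right) 13 - 90 = -2223 - 90 = -2313$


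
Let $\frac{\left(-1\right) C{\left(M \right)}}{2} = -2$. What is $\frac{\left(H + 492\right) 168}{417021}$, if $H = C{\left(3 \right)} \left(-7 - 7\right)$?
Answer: $\frac{24416}{139007} \approx 0.17565$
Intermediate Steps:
$C{\left(M \right)} = 4$ ($C{\left(M \right)} = \left(-2\right) \left(-2\right) = 4$)
$H = -56$ ($H = 4 \left(-7 - 7\right) = 4 \left(-14\right) = -56$)
$\frac{\left(H + 492\right) 168}{417021} = \frac{\left(-56 + 492\right) 168}{417021} = 436 \cdot 168 \cdot \frac{1}{417021} = 73248 \cdot \frac{1}{417021} = \frac{24416}{139007}$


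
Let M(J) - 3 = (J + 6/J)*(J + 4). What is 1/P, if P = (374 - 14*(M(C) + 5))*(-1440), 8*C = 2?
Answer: 1/1700460 ≈ 5.8808e-7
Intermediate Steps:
C = ¼ (C = (⅛)*2 = ¼ ≈ 0.25000)
M(J) = 3 + (4 + J)*(J + 6/J) (M(J) = 3 + (J + 6/J)*(J + 4) = 3 + (J + 6/J)*(4 + J) = 3 + (4 + J)*(J + 6/J))
P = 1700460 (P = (374 - 14*((9 + (¼)² + 4*(¼) + 24/(¼)) + 5))*(-1440) = (374 - 14*((9 + 1/16 + 1 + 24*4) + 5))*(-1440) = (374 - 14*((9 + 1/16 + 1 + 96) + 5))*(-1440) = (374 - 14*(1697/16 + 5))*(-1440) = (374 - 14*1777/16)*(-1440) = (374 - 12439/8)*(-1440) = -9447/8*(-1440) = 1700460)
1/P = 1/1700460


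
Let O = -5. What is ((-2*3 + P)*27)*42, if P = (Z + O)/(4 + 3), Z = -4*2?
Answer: -8910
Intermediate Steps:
Z = -8
P = -13/7 (P = (-8 - 5)/(4 + 3) = -13/7 ≈ -1.8571)
((-2*3 + P)*27)*42 = ((-2*3 - 13/7)*27)*42 = ((-6 - 13/7)*27)*42 = -55/7*27*42 = -1485/7*42 = -8910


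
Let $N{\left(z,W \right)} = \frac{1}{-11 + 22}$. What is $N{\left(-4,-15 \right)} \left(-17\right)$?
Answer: $- \frac{17}{11} \approx -1.5455$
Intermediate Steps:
$N{\left(z,W \right)} = \frac{1}{11}$
$N{\left(-4,-15 \right)} \left(-17\right) = \frac{1}{11} \left(-17\right) = - \frac{17}{11}$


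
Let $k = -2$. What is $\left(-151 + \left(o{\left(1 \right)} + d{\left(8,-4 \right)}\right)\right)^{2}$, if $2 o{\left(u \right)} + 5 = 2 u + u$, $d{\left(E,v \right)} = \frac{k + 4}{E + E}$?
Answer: $\frac{1476225}{64} \approx 23066.0$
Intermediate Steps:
$d{\left(E,v \right)} = \frac{1}{E}$ ($d{\left(E,v \right)} = \frac{-2 + 4}{E + E} = \frac{2}{2 E} = 2 \frac{1}{2 E} = \frac{1}{E}$)
$o{\left(u \right)} = - \frac{5}{2} + \frac{3 u}{2}$ ($o{\left(u \right)} = - \frac{5}{2} + \frac{2 u + u}{2} = - \frac{5}{2} + \frac{3 u}{2}$)
$\left(-151 + \left(o{\left(1 \right)} + d{\left(8,-4 \right)}\right)\right)^{2} = \left(-151 + \left(\left(- \frac{5}{2} + \frac{3}{2} \cdot 1\right) + \frac{1}{8}\right)\right)^{2} = \left(-151 + \left(\left(- \frac{5}{2} + \frac{3}{2}\right) + \frac{1}{8}\right)\right)^{2} = \left(-151 + \left(-1 + \frac{1}{8}\right)\right)^{2} = \left(-151 - \frac{7}{8}\right)^{2} = \left(- \frac{1215}{8}\right)^{2} = \frac{1476225}{64}$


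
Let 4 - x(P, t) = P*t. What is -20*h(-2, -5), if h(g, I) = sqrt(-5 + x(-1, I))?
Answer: -20*I*sqrt(6) ≈ -48.99*I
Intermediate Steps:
x(P, t) = 4 - P*t
h(g, I) = sqrt(-1 + I) (h(g, I) = sqrt(-5 + (4 - 1*(-1)*I)) = sqrt(-5 + (4 + I)) = sqrt(-1 + I))
-20*h(-2, -5) = -20*sqrt(-1 - 5) = -20*I*sqrt(6)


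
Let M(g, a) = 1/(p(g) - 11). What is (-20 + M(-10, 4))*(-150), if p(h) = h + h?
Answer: 93150/31 ≈ 3004.8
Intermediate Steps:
p(h) = 2*h
M(g, a) = 1/(-11 + 2*g) (M(g, a) = 1/(2*g - 11) = 1/(-11 + 2*g))
(-20 + M(-10, 4))*(-150) = (-20 + 1/(-11 + 2*(-10)))*(-150) = (-20 + 1/(-11 - 20))*(-150) = (-20 + 1/(-31))*(-150) = (-20 - 1/31)*(-150) = -621/31*(-150) = 93150/31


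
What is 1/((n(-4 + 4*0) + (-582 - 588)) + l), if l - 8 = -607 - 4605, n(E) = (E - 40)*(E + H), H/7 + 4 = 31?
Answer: -1/14514 ≈ -6.8899e-5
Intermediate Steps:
H = 189 (H = -28 + 7*31 = -28 + 217 = 189)
n(E) = (-40 + E)*(189 + E) (n(E) = (E - 40)*(E + 189) = (-40 + E)*(189 + E))
l = -5204 (l = 8 + (-607 - 4605) = 8 - 5212 = -5204)
1/((n(-4 + 4*0) + (-582 - 588)) + l) = 1/(((-7560 + (-4 + 4*0)**2 + 149*(-4 + 4*0)) + (-582 - 588)) - 5204) = 1/(((-7560 + (-4 + 0)**2 + 149*(-4 + 0)) - 1170) - 5204) = 1/(((-7560 + (-4)**2 + 149*(-4)) - 1170) - 5204) = 1/(((-7560 + 16 - 596) - 1170) - 5204) = 1/((-8140 - 1170) - 5204) = 1/(-9310 - 5204) = 1/(-14514) = -1/14514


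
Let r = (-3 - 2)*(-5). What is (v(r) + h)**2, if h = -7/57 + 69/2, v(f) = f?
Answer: 45819361/12996 ≈ 3525.7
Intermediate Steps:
r = 25 (r = -5*(-5) = 25)
h = 3919/114 (h = -7*1/57 + 69*(1/2) = -7/57 + 69/2 = 3919/114 ≈ 34.377)
(v(r) + h)**2 = (25 + 3919/114)**2 = (6769/114)**2 = 45819361/12996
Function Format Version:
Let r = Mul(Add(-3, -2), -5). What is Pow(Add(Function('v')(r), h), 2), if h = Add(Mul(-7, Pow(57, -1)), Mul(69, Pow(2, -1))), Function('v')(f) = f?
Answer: Rational(45819361, 12996) ≈ 3525.7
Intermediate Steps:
r = 25 (r = Mul(-5, -5) = 25)
h = Rational(3919, 114) (h = Add(Mul(-7, Rational(1, 57)), Mul(69, Rational(1, 2))) = Add(Rational(-7, 57), Rational(69, 2)) = Rational(3919, 114) ≈ 34.377)
Pow(Add(Function('v')(r), h), 2) = Pow(Add(25, Rational(3919, 114)), 2) = Pow(Rational(6769, 114), 2) = Rational(45819361, 12996)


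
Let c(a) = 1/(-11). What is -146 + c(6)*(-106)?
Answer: -1500/11 ≈ -136.36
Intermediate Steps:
c(a) = -1/11
-146 + c(6)*(-106) = -146 - 1/11*(-106) = -146 + 106/11 = -1500/11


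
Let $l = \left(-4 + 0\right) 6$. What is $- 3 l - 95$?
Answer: $-23$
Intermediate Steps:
$l = -24$ ($l = \left(-4\right) 6 = -24$)
$- 3 l - 95 = \left(-3\right) \left(-24\right) - 95 = 72 - 95 = -23$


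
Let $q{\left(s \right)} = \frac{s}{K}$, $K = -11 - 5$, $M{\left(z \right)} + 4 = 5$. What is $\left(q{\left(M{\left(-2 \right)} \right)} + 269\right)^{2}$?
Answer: $\frac{18515809}{256} \approx 72327.0$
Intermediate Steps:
$M{\left(z \right)} = 1$ ($M{\left(z \right)} = -4 + 5 = 1$)
$K = -16$ ($K = -11 - 5 = -16$)
$q{\left(s \right)} = - \frac{s}{16}$ ($q{\left(s \right)} = \frac{s}{-16} = s \left(- \frac{1}{16}\right) = - \frac{s}{16}$)
$\left(q{\left(M{\left(-2 \right)} \right)} + 269\right)^{2} = \left(\left(- \frac{1}{16}\right) 1 + 269\right)^{2} = \left(- \frac{1}{16} + 269\right)^{2} = \left(\frac{4303}{16}\right)^{2} = \frac{18515809}{256}$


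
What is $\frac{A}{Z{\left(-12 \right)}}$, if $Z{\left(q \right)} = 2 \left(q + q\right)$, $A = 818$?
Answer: $- \frac{409}{24} \approx -17.042$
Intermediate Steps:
$Z{\left(q \right)} = 4 q$ ($Z{\left(q \right)} = 2 \cdot 2 q = 4 q$)
$\frac{A}{Z{\left(-12 \right)}} = \frac{818}{4 \left(-12\right)} = \frac{818}{-48} = 818 \left(- \frac{1}{48}\right) = - \frac{409}{24}$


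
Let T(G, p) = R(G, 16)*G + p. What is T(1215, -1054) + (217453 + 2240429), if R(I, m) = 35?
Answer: 2499353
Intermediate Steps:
T(G, p) = p + 35*G (T(G, p) = 35*G + p = p + 35*G)
T(1215, -1054) + (217453 + 2240429) = (-1054 + 35*1215) + (217453 + 2240429) = (-1054 + 42525) + 2457882 = 41471 + 2457882 = 2499353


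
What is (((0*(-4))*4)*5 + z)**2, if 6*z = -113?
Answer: 12769/36 ≈ 354.69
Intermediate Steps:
z = -113/6 (z = (1/6)*(-113) = -113/6 ≈ -18.833)
(((0*(-4))*4)*5 + z)**2 = (((0*(-4))*4)*5 - 113/6)**2 = ((0*4)*5 - 113/6)**2 = (0*5 - 113/6)**2 = (0 - 113/6)**2 = (-113/6)**2 = 12769/36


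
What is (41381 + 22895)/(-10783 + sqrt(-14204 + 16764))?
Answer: -693088108/116270529 - 1028416*sqrt(10)/116270529 ≈ -5.9890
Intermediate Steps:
(41381 + 22895)/(-10783 + sqrt(-14204 + 16764)) = 64276/(-10783 + sqrt(2560)) = 64276/(-10783 + 16*sqrt(10))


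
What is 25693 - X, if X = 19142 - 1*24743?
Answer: 31294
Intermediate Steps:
X = -5601 (X = 19142 - 24743 = -5601)
25693 - X = 25693 - 1*(-5601) = 25693 + 5601 = 31294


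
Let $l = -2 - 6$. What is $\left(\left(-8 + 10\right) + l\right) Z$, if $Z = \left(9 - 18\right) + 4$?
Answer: $30$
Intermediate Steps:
$Z = -5$ ($Z = \left(9 - 18\right) + 4 = -9 + 4 = -5$)
$l = -8$ ($l = -2 - 6 = -8$)
$\left(\left(-8 + 10\right) + l\right) Z = \left(\left(-8 + 10\right) - 8\right) \left(-5\right) = \left(2 - 8\right) \left(-5\right) = \left(-6\right) \left(-5\right) = 30$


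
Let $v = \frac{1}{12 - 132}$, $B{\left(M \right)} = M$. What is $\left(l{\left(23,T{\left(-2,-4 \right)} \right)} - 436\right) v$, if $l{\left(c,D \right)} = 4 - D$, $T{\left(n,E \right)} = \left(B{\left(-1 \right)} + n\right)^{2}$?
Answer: $\frac{147}{40} \approx 3.675$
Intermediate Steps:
$T{\left(n,E \right)} = \left(-1 + n\right)^{2}$
$v = - \frac{1}{120}$ ($v = \frac{1}{12 - 132} = \frac{1}{-120} = - \frac{1}{120} \approx -0.0083333$)
$\left(l{\left(23,T{\left(-2,-4 \right)} \right)} - 436\right) v = \left(\left(4 - \left(-1 - 2\right)^{2}\right) - 436\right) \left(- \frac{1}{120}\right) = \left(\left(4 - \left(-3\right)^{2}\right) - 436\right) \left(- \frac{1}{120}\right) = \left(\left(4 - 9\right) - 436\right) \left(- \frac{1}{120}\right) = \left(-5 - 436\right) \left(- \frac{1}{120}\right) = \left(-441\right) \left(- \frac{1}{120}\right) = \frac{147}{40}$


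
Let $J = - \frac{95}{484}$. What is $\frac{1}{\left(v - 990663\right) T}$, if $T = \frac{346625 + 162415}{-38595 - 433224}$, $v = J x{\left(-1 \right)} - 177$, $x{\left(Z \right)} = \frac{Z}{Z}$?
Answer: $\frac{19030033}{20343217505100} \approx 9.3545 \cdot 10^{-7}$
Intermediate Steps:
$x{\left(Z \right)} = 1$
$J = - \frac{95}{484}$ ($J = \left(-95\right) \frac{1}{484} = - \frac{95}{484} \approx -0.19628$)
$v = - \frac{85763}{484}$ ($v = \left(- \frac{95}{484}\right) 1 - 177 = - \frac{95}{484} - 177 = - \frac{85763}{484} \approx -177.2$)
$T = - \frac{169680}{157273}$ ($T = \frac{509040}{-471819} = 509040 \left(- \frac{1}{471819}\right) = - \frac{169680}{157273} \approx -1.0789$)
$\frac{1}{\left(v - 990663\right) T} = \frac{1}{\left(- \frac{85763}{484} - 990663\right) \left(- \frac{169680}{157273}\right)} = \frac{1}{- \frac{479566655}{484}} \left(- \frac{157273}{169680}\right) = \left(- \frac{484}{479566655}\right) \left(- \frac{157273}{169680}\right) = \frac{19030033}{20343217505100}$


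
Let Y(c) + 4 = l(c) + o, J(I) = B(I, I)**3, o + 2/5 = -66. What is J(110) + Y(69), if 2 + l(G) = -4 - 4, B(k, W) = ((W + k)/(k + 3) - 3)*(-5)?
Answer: 473179781/7214485 ≈ 65.587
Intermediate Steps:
o = -332/5 (o = -2/5 - 66 = -332/5 ≈ -66.400)
B(k, W) = 15 - 5*(W + k)/(3 + k) (B(k, W) = ((W + k)/(3 + k) - 3)*(-5) = (-3 + (W + k)/(3 + k))*(-5) = 15 - 5*(W + k)/(3 + k))
l(G) = -10 (l(G) = -2 + (-4 - 4) = -2 - 8 = -10)
J(I) = 125*(9 + I)**3/(3 + I)**3 (J(I) = (5*(9 - I + 2*I)/(3 + I))**3 = (5*(9 + I)/(3 + I))**3 = 125*(9 + I)**3/(3 + I)**3)
Y(c) = -402/5 (Y(c) = -4 + (-10 - 332/5) = -4 - 382/5 = -402/5)
J(110) + Y(69) = 125*(9 + 110)**3/(3 + 110)**3 - 402/5 = 125*119**3/113**3 - 402/5 = 125*(1/1442897)*1685159 - 402/5 = 210644875/1442897 - 402/5 = 473179781/7214485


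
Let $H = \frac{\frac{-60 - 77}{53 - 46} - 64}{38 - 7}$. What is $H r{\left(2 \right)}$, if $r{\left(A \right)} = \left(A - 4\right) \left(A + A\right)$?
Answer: $\frac{4680}{217} \approx 21.567$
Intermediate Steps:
$r{\left(A \right)} = 2 A \left(-4 + A\right)$ ($r{\left(A \right)} = \left(-4 + A\right) 2 A = 2 A \left(-4 + A\right)$)
$H = - \frac{585}{217}$ ($H = \frac{- \frac{137}{7} - 64}{31} = \left(\left(-137\right) \frac{1}{7} - 64\right) \frac{1}{31} = \left(- \frac{137}{7} - 64\right) \frac{1}{31} = \left(- \frac{585}{7}\right) \frac{1}{31} = - \frac{585}{217} \approx -2.6959$)
$H r{\left(2 \right)} = - \frac{585 \cdot 2 \cdot 2 \left(-4 + 2\right)}{217} = - \frac{585 \cdot 2 \cdot 2 \left(-2\right)}{217} = \left(- \frac{585}{217}\right) \left(-8\right) = \frac{4680}{217}$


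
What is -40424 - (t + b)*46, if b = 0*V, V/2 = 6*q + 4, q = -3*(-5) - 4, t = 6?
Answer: -40700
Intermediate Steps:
q = 11 (q = 15 - 4 = 11)
V = 140 (V = 2*(6*11 + 4) = 2*(66 + 4) = 2*70 = 140)
b = 0 (b = 0*140 = 0)
-40424 - (t + b)*46 = -40424 - (6 + 0)*46 = -40424 - 6*46 = -40424 - 1*276 = -40424 - 276 = -40700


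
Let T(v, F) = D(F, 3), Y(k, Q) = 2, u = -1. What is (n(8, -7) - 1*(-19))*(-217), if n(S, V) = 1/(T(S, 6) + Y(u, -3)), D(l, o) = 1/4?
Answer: -37975/9 ≈ -4219.4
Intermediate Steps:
D(l, o) = ¼ (D(l, o) = 1*(¼) = ¼)
T(v, F) = ¼
n(S, V) = 4/9 (n(S, V) = 1/(¼ + 2) = 1/(9/4) = 4/9)
(n(8, -7) - 1*(-19))*(-217) = (4/9 - 1*(-19))*(-217) = (4/9 + 19)*(-217) = (175/9)*(-217) = -37975/9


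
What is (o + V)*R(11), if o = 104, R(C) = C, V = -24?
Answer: 880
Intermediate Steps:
(o + V)*R(11) = (104 - 24)*11 = 80*11 = 880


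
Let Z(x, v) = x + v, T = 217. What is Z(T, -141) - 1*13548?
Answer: -13472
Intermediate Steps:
Z(x, v) = v + x
Z(T, -141) - 1*13548 = (-141 + 217) - 1*13548 = 76 - 13548 = -13472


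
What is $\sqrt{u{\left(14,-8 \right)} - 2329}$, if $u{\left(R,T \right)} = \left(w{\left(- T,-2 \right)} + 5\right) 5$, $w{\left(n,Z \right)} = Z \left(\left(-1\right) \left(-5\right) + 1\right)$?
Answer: $2 i \sqrt{591} \approx 48.621 i$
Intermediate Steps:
$w{\left(n,Z \right)} = 6 Z$ ($w{\left(n,Z \right)} = Z \left(5 + 1\right) = Z 6 = 6 Z$)
$u{\left(R,T \right)} = -35$ ($u{\left(R,T \right)} = \left(6 \left(-2\right) + 5\right) 5 = \left(-12 + 5\right) 5 = \left(-7\right) 5 = -35$)
$\sqrt{u{\left(14,-8 \right)} - 2329} = \sqrt{-35 - 2329} = \sqrt{-2364} = 2 i \sqrt{591}$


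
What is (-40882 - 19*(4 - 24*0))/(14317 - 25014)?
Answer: 40958/10697 ≈ 3.8289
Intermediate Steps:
(-40882 - 19*(4 - 24*0))/(14317 - 25014) = (-40882 - 19*(4 + 0))/(-10697) = (-40882 - 19*4)*(-1/10697) = (-40882 - 76)*(-1/10697) = -40958*(-1/10697) = 40958/10697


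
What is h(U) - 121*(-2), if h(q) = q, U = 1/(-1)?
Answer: 241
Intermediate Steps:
U = -1
h(U) - 121*(-2) = -1 - 121*(-2) = -1 + 242 = 241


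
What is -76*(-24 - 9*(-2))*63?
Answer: 28728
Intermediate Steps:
-76*(-24 - 9*(-2))*63 = -76*(-24 - 1*(-18))*63 = -76*(-24 + 18)*63 = -76*(-6)*63 = 456*63 = 28728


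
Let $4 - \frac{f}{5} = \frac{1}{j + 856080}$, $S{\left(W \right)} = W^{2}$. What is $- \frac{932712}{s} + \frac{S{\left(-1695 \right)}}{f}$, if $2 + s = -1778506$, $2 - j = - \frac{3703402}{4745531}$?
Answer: $\frac{7688358499239640715710}{53520788617249449} \approx 1.4365 \cdot 10^{5}$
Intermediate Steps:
$j = \frac{13194464}{4745531}$ ($j = 2 - - \frac{3703402}{4745531} = 2 + \frac{3703402}{4745531} = \frac{13194464}{4745531} \approx 2.7804$)
$s = -1778508$ ($s = -2 - 1778506 = -1778508$)
$f = \frac{81251323731225}{4062567372944}$ ($f = 20 - \frac{5}{\frac{13194464}{4745531} + 856080} = 20 - \frac{5}{\frac{4062567372944}{4745531}} = 20 - \frac{23727655}{4062567372944} = \frac{81251323731225}{4062567372944} \approx 20.0$)
$- \frac{932712}{s} + \frac{S{\left(-1695 \right)}}{f} = - \frac{932712}{-1778508} + \frac{\left(-1695\right)^{2}}{\frac{81251323731225}{4062567372944}} = \left(-932712\right) \left(- \frac{1}{1778508}\right) + 2873025 \cdot \frac{4062567372944}{81251323731225} = \frac{77726}{148209} + \frac{51874922785121936}{361116994361} = \frac{7688358499239640715710}{53520788617249449}$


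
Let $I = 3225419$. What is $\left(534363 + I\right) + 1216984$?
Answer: $4976766$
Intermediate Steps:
$\left(534363 + I\right) + 1216984 = \left(534363 + 3225419\right) + 1216984 = 3759782 + 1216984 = 4976766$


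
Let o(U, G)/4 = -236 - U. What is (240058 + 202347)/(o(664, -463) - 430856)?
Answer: -442405/434456 ≈ -1.0183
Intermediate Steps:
o(U, G) = -944 - 4*U (o(U, G) = 4*(-236 - U) = -944 - 4*U)
(240058 + 202347)/(o(664, -463) - 430856) = (240058 + 202347)/((-944 - 4*664) - 430856) = 442405/((-944 - 2656) - 430856) = 442405/(-3600 - 430856) = 442405/(-434456) = 442405*(-1/434456) = -442405/434456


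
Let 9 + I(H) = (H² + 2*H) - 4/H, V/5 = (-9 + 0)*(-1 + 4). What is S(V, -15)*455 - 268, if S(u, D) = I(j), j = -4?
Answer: -268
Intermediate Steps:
V = -135 (V = 5*((-9 + 0)*(-1 + 4)) = 5*(-9*3) = 5*(-27) = -135)
I(H) = -9 + H² - 4/H + 2*H (I(H) = -9 + ((H² + 2*H) - 4/H) = -9 + (H² - 4/H + 2*H) = -9 + H² - 4/H + 2*H)
S(u, D) = 0 (S(u, D) = -9 + (-4)² - 4/(-4) + 2*(-4) = -9 + 16 - 4*(-¼) - 8 = -9 + 16 + 1 - 8 = 0)
S(V, -15)*455 - 268 = 0*455 - 268 = 0 - 268 = -268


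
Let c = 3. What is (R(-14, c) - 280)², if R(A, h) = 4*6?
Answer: 65536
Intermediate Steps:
R(A, h) = 24
(R(-14, c) - 280)² = (24 - 280)² = (-256)² = 65536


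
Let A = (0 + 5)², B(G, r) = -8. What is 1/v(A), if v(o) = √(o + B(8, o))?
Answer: √17/17 ≈ 0.24254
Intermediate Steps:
A = 25 (A = 5² = 25)
v(o) = √(-8 + o) (v(o) = √(o - 8) = √(-8 + o))
1/v(A) = 1/(√(-8 + 25)) = 1/(√17) = √17/17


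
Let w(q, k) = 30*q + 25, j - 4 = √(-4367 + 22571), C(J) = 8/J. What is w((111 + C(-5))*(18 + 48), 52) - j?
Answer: 216633 - 2*√4551 ≈ 2.1650e+5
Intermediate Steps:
j = 4 + 2*√4551 (j = 4 + √(-4367 + 22571) = 4 + √18204 = 4 + 2*√4551 ≈ 138.92)
w(q, k) = 25 + 30*q
w((111 + C(-5))*(18 + 48), 52) - j = (25 + 30*((111 + 8/(-5))*(18 + 48))) - (4 + 2*√4551) = (25 + 30*((111 + 8*(-⅕))*66)) + (-4 - 2*√4551) = (25 + 30*((111 - 8/5)*66)) + (-4 - 2*√4551) = (25 + 30*((547/5)*66)) + (-4 - 2*√4551) = (25 + 30*(36102/5)) + (-4 - 2*√4551) = (25 + 216612) + (-4 - 2*√4551) = 216637 + (-4 - 2*√4551) = 216633 - 2*√4551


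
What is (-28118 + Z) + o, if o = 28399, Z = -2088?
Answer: -1807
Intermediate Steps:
(-28118 + Z) + o = (-28118 - 2088) + 28399 = -30206 + 28399 = -1807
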